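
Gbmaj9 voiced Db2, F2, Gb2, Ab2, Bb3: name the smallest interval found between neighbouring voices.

Adjacent intervals: Db2→F2 = major third; F2→Gb2 = minor second; Gb2→Ab2 = major second; Ab2→Bb3 = major ninth.
The smallest is F2 to Gb2, a minor second (1 semitone).

minor second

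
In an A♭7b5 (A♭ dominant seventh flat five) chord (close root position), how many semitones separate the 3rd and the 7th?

6

A♭7b5 (A♭ dominant seventh flat five) is spelled A♭-C-E𝄫-G♭.
C to G♭ is a diminished fifth: 6 semitones.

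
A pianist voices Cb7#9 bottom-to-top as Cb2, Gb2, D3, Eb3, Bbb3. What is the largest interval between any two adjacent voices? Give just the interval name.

Adjacent intervals: Cb2→Gb2 = perfect fifth; Gb2→D3 = augmented fifth; D3→Eb3 = minor second; Eb3→Bbb3 = diminished fifth.
The largest is Gb2 to D3, an augmented fifth (8 semitones).

A5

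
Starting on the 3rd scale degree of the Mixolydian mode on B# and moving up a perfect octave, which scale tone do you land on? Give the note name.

D##

The scale is B# C## D## E# F## G## A#.
The 3rd scale degree is D##; a perfect octave above that is D## — scale degree 3.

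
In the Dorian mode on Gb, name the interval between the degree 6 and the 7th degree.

minor second

Spelling the Dorian mode on Gb: Gb Ab Bbb Cb Db Eb Fb.
The degree 6 is Eb and the 7th degree is Fb.
2 letter names make it a second; at 1 semitone (a half step narrower than major) the quality is minor.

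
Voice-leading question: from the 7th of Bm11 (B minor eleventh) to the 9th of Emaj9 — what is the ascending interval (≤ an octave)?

Bm11 (B minor eleventh) has A as its 7th, and Emaj9 has F# as its 9th.
A up to F# spans 6 letter names and 9 semitones — a major sixth.

major sixth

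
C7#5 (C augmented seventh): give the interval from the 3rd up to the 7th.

Spelling the chord: C-E-G#-Bb.
That puts E below Bb.
From E to Bb: 6 semitones over a fifth = diminished.
That tritone between 3rd and 7th is what gives the dominant seventh its pull toward resolution.

diminished 5th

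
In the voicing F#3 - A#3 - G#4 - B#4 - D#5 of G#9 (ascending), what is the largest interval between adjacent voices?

minor 7th

Adjacent intervals: F#3→A#3 = major third; A#3→G#4 = minor seventh; G#4→B#4 = major third; B#4→D#5 = minor third.
The largest is A#3 to G#4, a minor seventh (10 semitones).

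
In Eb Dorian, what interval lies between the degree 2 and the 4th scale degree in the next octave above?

minor tenth

Eb dorian: Eb F Gb Ab Bb C Db.
Degree 2 = F; scale degree 4 (up an octave) = Ab.
From F to Ab: 15 semitones over a tenth = minor.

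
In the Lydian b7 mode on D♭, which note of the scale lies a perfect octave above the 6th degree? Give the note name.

Bb

The scale is D♭ E♭ F G A♭ B♭ C♭.
The 6th degree is B♭; a perfect octave above that is B♭ — scale degree 6.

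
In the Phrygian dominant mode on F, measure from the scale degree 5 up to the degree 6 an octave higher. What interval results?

m9

Spelling the Phrygian dominant mode on F: F Gb A Bb C Db Eb.
That puts C below Db.
C up to Db is 13 semitones, a half step narrower than a major ninth, so the interval is minor.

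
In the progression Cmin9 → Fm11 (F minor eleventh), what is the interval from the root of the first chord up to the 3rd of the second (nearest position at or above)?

The root of Cmin9 is C; the 3rd of Fm11 (F minor eleventh) is Ab.
From C to Ab: 8 semitones over a sixth = minor.

minor 6th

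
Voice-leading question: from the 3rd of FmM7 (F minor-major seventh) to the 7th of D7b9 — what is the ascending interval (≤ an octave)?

major third

FmM7 (F minor-major seventh) has A♭ as its 3rd, and D7b9 has C as its 7th.
From A♭ to C is 4 semitones, exactly the major third.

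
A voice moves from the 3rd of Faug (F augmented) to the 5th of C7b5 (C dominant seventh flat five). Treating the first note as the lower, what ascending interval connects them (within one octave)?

The 3rd of Faug (F augmented) is A; the 5th of C7b5 (C dominant seventh flat five) is Gb.
7 letter names make it a seventh; at 9 semitones (a whole step narrower than major) the quality is diminished.

diminished seventh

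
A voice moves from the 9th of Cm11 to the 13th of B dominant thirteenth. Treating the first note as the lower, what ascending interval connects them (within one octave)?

Cm11 has D as its 9th, and B dominant thirteenth has G# as its 13th.
D up to G# is 6 semitones, a half step wider than a perfect fourth, so the interval is augmented.

A4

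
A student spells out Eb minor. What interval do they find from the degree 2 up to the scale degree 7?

The scale runs Eb F Gb Ab Bb Cb Db.
That puts F below Db.
F up to Db is 8 semitones, a half step narrower than a major sixth, so the interval is minor.

minor sixth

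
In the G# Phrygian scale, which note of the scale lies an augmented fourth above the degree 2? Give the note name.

The scale is G# A B C# D# E F#.
The degree 2 is A; an augmented fourth above that is D# — scale degree 5.

D#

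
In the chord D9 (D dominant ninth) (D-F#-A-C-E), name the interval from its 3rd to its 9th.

So we need the interval from F# up to E.
7 letter names make it a seventh; at 10 semitones (a half step narrower than major) the quality is minor.

minor 7th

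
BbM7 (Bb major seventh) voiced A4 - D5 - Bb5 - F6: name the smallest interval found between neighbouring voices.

Adjacent intervals: A4→D5 = perfect fourth; D5→Bb5 = minor sixth; Bb5→F6 = perfect fifth.
The smallest is A4 to D5, a perfect fourth (5 semitones).

perfect fourth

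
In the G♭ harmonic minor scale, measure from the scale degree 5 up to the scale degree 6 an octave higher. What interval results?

G♭ harmonic minor: G♭ A♭ B𝄫 C♭ D♭ E𝄫 F.
That puts D♭ below E𝄫.
From D♭ to E𝄫: 13 semitones over a ninth = minor.

minor ninth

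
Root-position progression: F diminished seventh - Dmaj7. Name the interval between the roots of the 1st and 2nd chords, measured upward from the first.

The roots are F and D.
From F to D is 9 semitones, exactly the major sixth.

major sixth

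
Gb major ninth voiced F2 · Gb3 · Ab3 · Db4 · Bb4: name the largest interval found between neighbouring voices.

Adjacent intervals: F2→Gb3 = minor ninth; Gb3→Ab3 = major second; Ab3→Db4 = perfect fourth; Db4→Bb4 = major sixth.
The largest is F2 to Gb3, a minor ninth (13 semitones).

minor ninth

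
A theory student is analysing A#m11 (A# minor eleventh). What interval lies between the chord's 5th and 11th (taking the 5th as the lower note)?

Spelling the chord: A#–C#–E#–G#–B#–D#.
The 5th is E# and the 11th is D#.
From E# to D#: 10 semitones over a seventh = minor.

minor 7th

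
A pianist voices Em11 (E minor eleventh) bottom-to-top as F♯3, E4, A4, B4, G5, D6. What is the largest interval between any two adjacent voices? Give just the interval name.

Adjacent intervals: F♯3→E4 = minor seventh; E4→A4 = perfect fourth; A4→B4 = major second; B4→G5 = minor sixth; G5→D6 = perfect fifth.
The largest is F♯3 to E4, a minor seventh (10 semitones).

minor seventh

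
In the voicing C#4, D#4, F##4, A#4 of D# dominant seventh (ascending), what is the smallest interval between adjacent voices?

M2

Adjacent intervals: C#4→D#4 = major second; D#4→F##4 = major third; F##4→A#4 = minor third.
The smallest is C#4 to D#4, a major second (2 semitones).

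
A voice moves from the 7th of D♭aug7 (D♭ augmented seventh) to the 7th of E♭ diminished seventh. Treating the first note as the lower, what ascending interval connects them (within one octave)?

D♭aug7 (D♭ augmented seventh) has C♭ as its 7th, and E♭ diminished seventh has D𝄫 as its 7th.
2 letter names make it a second; at 1 semitone (a half step narrower than major) the quality is minor.

minor second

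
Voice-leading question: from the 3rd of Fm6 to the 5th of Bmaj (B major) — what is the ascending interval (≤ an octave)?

The 3rd of Fm6 is A♭; the 5th of Bmaj (B major) is F♯.
A♭ up to F♯ is 10 semitones, a half step wider than a major sixth, so the interval is augmented.

augmented 6th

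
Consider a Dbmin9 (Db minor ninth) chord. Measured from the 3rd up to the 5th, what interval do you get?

major third

The chord tones of Dbm9 (Db minor ninth) are Db-Fb-Ab-Cb-Eb.
3rd = Fb; 5th = Ab.
Counting 3 letters and 4 half steps from Fb gives a major third.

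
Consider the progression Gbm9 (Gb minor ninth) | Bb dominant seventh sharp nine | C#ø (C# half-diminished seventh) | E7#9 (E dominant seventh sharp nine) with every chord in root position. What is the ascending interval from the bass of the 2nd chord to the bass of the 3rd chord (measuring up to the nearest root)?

The roots are Bb and C#.
Bb up to C# is 3 semitones, a half step wider than a major second, so the interval is augmented.

A2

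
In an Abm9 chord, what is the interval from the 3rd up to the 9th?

major 7th

Abmin9: Ab, Cb, Eb, Gb, Bb.
3rd = Cb; 9th = Bb.
Cb up to Bb spans 7 letter names and 11 semitones — a major seventh.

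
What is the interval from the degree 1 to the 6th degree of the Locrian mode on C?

minor 6th

The scale runs C Db Eb F Gb Ab Bb.
Degree 1 = C; scale degree 6 = Ab.
From C to Ab: 8 semitones over a sixth = minor.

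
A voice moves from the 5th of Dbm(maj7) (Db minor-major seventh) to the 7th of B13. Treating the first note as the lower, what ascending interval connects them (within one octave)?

augmented unison

The 5th of Dbm(maj7) (Db minor-major seventh) is Ab; the 7th of B13 is A.
Ab up to A is 1 semitone, a half step wider than a perfect unison, so the interval is augmented.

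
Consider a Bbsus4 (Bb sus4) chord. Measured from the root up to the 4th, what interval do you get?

perfect fourth

The chord tones of Bbsus4 (Bb sus4) are Bb–Eb–F.
So we need the interval from Bb up to Eb.
Bb up to Eb spans 4 letter names and 5 semitones — a perfect fourth.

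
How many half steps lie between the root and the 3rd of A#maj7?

Spelling the chord: A#, C##, E#, G##.
A# to C## is a major third: 4 semitones.

4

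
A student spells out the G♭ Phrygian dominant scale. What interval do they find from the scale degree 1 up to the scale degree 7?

Spelling the G♭ Phrygian dominant scale: G♭ A𝄫 B♭ C♭ D♭ E𝄫 F♭.
That puts G♭ below F♭.
From G♭ to F♭: 10 semitones over a seventh = minor.

minor seventh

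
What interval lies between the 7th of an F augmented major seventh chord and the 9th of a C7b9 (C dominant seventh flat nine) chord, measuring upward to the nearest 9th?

The 7th of F augmented major seventh is E; the 9th of C7b9 (C dominant seventh flat nine) is Db.
E up to Db is 9 semitones, a whole step narrower than a major seventh, so the interval is diminished.

diminished 7th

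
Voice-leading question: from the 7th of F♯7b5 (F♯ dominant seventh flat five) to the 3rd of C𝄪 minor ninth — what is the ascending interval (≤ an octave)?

The 7th of F♯7b5 (F♯ dominant seventh flat five) is E; the 3rd of C𝄪 minor ninth is E♯.
1 letter names make it a unison; at 1 semitone (a half step wider than perfect) the quality is augmented.

augmented unison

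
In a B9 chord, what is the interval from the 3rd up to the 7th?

B9: B D# F# A C#.
That puts D# below A.
5 letter names make it a fifth; at 6 semitones (a half step narrower than perfect) the quality is diminished.

diminished fifth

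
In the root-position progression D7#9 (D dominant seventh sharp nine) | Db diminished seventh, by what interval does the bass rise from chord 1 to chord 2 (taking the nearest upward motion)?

The roots are D and Db.
D up to Db is 11 semitones, a half step narrower than a perfect octave, so the interval is diminished.

diminished octave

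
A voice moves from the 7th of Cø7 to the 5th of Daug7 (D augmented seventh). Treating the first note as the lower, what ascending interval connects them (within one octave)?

The 7th of Cø7 is Bb; the 5th of Daug7 (D augmented seventh) is A#.
7 letter names make it a seventh; at 12 semitones (a half step wider than major) the quality is augmented.

augmented 7th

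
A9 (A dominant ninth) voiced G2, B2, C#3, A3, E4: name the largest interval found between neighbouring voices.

Adjacent intervals: G2→B2 = major third; B2→C#3 = major second; C#3→A3 = minor sixth; A3→E4 = perfect fifth.
The largest is C#3 to A3, a minor sixth (8 semitones).

minor 6th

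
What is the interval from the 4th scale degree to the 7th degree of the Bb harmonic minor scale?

A4

Spelling the Bb harmonic minor scale: Bb C Db Eb F Gb A.
4th scale degree = Eb; degree 7 = A.
From Eb to A: 6 semitones over a fourth = augmented.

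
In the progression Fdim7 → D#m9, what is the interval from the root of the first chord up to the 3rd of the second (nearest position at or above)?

Fdim7 has F as its root, and D#m9 has F# as its 3rd.
1 letter names make it a unison; at 1 semitone (a half step wider than perfect) the quality is augmented.

augmented unison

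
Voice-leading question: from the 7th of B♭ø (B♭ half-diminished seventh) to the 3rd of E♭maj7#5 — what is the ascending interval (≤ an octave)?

major seventh

The 7th of B♭ø (B♭ half-diminished seventh) is A♭; the 3rd of E♭maj7#5 is G.
A♭ up to G spans 7 letter names and 11 semitones — a major seventh.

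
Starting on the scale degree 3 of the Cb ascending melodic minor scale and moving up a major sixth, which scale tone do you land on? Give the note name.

The scale is Cb Db Ebb Fb Gb Ab Bb.
The scale degree 3 is Ebb; a major sixth above that is Cb — scale degree 1.

Cb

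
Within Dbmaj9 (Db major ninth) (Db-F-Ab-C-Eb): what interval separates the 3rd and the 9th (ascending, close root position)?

3rd = F; 9th = Eb.
F up to Eb is 10 semitones, a half step narrower than a major seventh, so the interval is minor.

minor seventh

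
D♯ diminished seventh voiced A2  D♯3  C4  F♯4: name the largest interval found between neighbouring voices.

diminished seventh

Adjacent intervals: A2→D♯3 = augmented fourth; D♯3→C4 = diminished seventh; C4→F♯4 = augmented fourth.
The largest is D♯3 to C4, a diminished seventh (9 semitones).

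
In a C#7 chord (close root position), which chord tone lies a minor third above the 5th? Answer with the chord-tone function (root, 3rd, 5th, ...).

7th

C#7 is spelled C#–E#–G#–B.
The 5th is G#. A minor third above G# is B.
B is the chord's 7th.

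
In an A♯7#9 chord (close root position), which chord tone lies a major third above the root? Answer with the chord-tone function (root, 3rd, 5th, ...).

3rd

The chord tones of A♯7#9 are A♯–C𝄪–E♯–G♯–B𝄪.
The root is A♯. A major third above A♯ is C𝄪.
C𝄪 is the chord's 3rd.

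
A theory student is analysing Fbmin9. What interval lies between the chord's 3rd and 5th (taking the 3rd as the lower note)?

major third

Fb minor ninth is spelled Fb, Abb, Cb, Ebb, Gb.
That puts Abb below Cb.
Counting 3 letters and 4 half steps from Abb gives a major third.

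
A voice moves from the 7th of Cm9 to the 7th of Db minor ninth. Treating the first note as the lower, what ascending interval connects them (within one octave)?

The 7th of Cm9 is Bb; the 7th of Db minor ninth is Cb.
From Bb to Cb: 1 semitone over a second = minor.

minor 2nd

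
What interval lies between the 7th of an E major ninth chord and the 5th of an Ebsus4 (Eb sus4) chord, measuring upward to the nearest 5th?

The 7th of E major ninth is D#; the 5th of Ebsus4 (Eb sus4) is Bb.
From D# to Bb: 7 semitones over a sixth = diminished.

d6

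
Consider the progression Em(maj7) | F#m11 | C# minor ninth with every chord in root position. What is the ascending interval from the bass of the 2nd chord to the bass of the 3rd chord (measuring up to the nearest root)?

The roots are F# and C#.
F# up to C# spans 5 letter names and 7 semitones — a perfect fifth.

perfect 5th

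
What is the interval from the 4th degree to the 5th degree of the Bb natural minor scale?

Spelling the Bb natural minor scale: Bb C Db Eb F Gb Ab.
That puts Eb below F.
Eb up to F spans 2 letter names and 2 semitones — a major second.

major second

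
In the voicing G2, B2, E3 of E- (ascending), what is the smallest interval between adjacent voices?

Adjacent intervals: G2→B2 = major third; B2→E3 = perfect fourth.
The smallest is G2 to B2, a major third (4 semitones).

major third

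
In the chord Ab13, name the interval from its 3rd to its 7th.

diminished fifth

Spelling the chord: Ab–C–Eb–Gb–Bb–F.
So we need the interval from C up to Gb.
From C to Gb: 6 semitones over a fifth = diminished.
This 3–7 tritone is the characteristic tension at the heart of the dominant sound.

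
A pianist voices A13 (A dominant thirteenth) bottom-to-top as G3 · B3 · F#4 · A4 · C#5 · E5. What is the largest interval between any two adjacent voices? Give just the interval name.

Adjacent intervals: G3→B3 = major third; B3→F#4 = perfect fifth; F#4→A4 = minor third; A4→C#5 = major third; C#5→E5 = minor third.
The largest is B3 to F#4, a perfect fifth (7 semitones).

P5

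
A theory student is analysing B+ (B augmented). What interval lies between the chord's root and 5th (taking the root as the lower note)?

Spelling the chord: B D# F##.
That puts B below F##.
5 letter names make it a fifth; at 8 semitones (a half step wider than perfect) the quality is augmented.

augmented fifth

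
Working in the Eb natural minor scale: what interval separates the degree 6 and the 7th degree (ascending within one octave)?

major 2nd

The scale runs Eb F Gb Ab Bb Cb Db.
The degree 6 is Cb and the degree 7 is Db.
Cb up to Db spans 2 letter names and 2 semitones — a major second.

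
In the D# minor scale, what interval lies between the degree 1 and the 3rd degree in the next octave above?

minor tenth

D# natural minor: D# E# F# G# A# B C#.
The degree 1 is D# and the scale degree 3 (up an octave) is F#.
10 letter names make it a tenth; at 15 semitones (a half step narrower than major) the quality is minor.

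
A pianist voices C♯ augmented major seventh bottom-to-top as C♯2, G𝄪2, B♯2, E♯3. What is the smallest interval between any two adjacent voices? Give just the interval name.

minor third

Adjacent intervals: C♯2→G𝄪2 = augmented fifth; G𝄪2→B♯2 = minor third; B♯2→E♯3 = perfect fourth.
The smallest is G𝄪2 to B♯2, a minor third (3 semitones).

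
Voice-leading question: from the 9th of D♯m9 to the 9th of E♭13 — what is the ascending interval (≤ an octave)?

d2

The 9th of D♯m9 is E♯; the 9th of E♭13 is F.
From E♯ to F: 0 semitones over a second = diminished.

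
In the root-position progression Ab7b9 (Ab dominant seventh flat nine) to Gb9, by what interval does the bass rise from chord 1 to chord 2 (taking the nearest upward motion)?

The roots are Ab and Gb.
From Ab to Gb: 10 semitones over a seventh = minor.

minor seventh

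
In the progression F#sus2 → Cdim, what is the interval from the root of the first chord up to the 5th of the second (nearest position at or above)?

diminished 2nd

F#sus2 has F# as its root, and Cdim has Gb as its 5th.
F# up to Gb is 0 semitones, a whole step narrower than a major second, so the interval is diminished.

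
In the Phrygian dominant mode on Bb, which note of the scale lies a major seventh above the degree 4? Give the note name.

D

The scale is Bb Cb D Eb F Gb Ab.
The degree 4 is Eb; a major seventh above that is D — scale degree 3.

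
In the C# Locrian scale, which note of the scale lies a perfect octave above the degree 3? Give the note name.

The scale is C# D E F# G A B.
The degree 3 is E; a perfect octave above that is E — scale degree 3.

E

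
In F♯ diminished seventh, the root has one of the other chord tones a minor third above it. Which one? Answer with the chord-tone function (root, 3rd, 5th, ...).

3rd

F♯ diminished seventh is spelled F♯ A C E♭.
The root is F♯. A minor third above F♯ is A.
A is the chord's 3rd.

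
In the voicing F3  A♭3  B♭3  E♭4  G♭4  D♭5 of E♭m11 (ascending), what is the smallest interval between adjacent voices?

Adjacent intervals: F3→A♭3 = minor third; A♭3→B♭3 = major second; B♭3→E♭4 = perfect fourth; E♭4→G♭4 = minor third; G♭4→D♭5 = perfect fifth.
The smallest is A♭3 to B♭3, a major second (2 semitones).

major second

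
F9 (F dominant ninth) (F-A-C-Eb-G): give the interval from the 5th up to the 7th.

That puts C below Eb.
From C to Eb: 3 semitones over a third = minor.

minor third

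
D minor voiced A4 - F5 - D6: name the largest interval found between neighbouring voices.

Adjacent intervals: A4→F5 = minor sixth; F5→D6 = major sixth.
The largest is F5 to D6, a major sixth (9 semitones).

M6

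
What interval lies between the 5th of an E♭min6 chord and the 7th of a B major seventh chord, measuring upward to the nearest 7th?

E♭min6 has B♭ as its 5th, and B major seventh has A♯ as its 7th.
B♭ up to A♯ is 12 semitones, a half step wider than a major seventh, so the interval is augmented.

augmented 7th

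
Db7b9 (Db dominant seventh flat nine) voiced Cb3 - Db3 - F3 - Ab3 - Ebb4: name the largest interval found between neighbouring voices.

d5

Adjacent intervals: Cb3→Db3 = major second; Db3→F3 = major third; F3→Ab3 = minor third; Ab3→Ebb4 = diminished fifth.
The largest is Ab3 to Ebb4, a diminished fifth (6 semitones).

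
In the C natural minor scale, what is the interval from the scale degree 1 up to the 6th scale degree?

The scale runs C D Eb F G Ab Bb.
The scale degree 1 is C and the scale degree 6 is Ab.
C up to Ab is 8 semitones, a half step narrower than a major sixth, so the interval is minor.

minor sixth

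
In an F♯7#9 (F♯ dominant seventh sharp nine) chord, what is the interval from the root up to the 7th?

m7

F♯7#9 (F♯ dominant seventh sharp nine): F♯, A♯, C♯, E, G𝄪.
So we need the interval from F♯ up to E.
7 letter names make it a seventh; at 10 semitones (a half step narrower than major) the quality is minor.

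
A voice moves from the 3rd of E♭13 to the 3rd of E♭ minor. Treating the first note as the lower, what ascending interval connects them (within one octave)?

The 3rd of E♭13 is G; the 3rd of E♭ minor is G♭.
8 letter names make it an octave; at 11 semitones (a half step narrower than perfect) the quality is diminished.

d8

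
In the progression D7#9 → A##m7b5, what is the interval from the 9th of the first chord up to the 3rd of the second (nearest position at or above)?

The 9th of D7#9 is E#; the 3rd of A##m7b5 is C##.
Counting 6 letters and 9 half steps from E# gives a major sixth.

major sixth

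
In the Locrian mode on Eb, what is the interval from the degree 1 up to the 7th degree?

Spelling the Locrian mode on Eb: Eb Fb Gb Ab Bbb Cb Db.
The degree 1 is Eb and the 7th degree is Db.
7 letter names make it a seventh; at 10 semitones (a half step narrower than major) the quality is minor.

minor seventh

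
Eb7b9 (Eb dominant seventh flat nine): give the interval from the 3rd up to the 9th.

Eb7b9 (Eb dominant seventh flat nine): Eb–G–Bb–Db–Fb.
So we need the interval from G up to Fb.
From G to Fb: 9 semitones over a seventh = diminished.

d7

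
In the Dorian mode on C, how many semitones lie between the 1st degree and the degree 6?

The scale is C D Eb F G A Bb.
C up to A is a major sixth — 9 semitones.

9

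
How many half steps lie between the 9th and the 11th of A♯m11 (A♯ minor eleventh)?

3

A♯m11 is spelled A♯–C♯–E♯–G♯–B♯–D♯.
B♯ to D♯ is a minor third: 3 semitones.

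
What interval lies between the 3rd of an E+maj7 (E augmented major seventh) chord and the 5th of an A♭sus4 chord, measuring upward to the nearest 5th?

E+maj7 (E augmented major seventh) has G♯ as its 3rd, and A♭sus4 has E♭ as its 5th.
6 letter names make it a sixth; at 7 semitones (a whole step narrower than major) the quality is diminished.

diminished 6th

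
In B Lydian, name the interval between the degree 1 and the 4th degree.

augmented fourth

The scale runs B C♯ D♯ E♯ F♯ G♯ A♯.
So we need the interval from B up to E♯.
From B to E♯: 6 semitones over a fourth = augmented.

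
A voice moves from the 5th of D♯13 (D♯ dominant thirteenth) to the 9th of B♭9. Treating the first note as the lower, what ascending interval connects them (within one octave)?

d3

D♯13 (D♯ dominant thirteenth) has A♯ as its 5th, and B♭9 has C as its 9th.
3 letter names make it a third; at 2 semitones (a whole step narrower than major) the quality is diminished.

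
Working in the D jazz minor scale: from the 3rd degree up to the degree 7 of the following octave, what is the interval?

augmented 12th

Spelling the D jazz minor scale: D E F G A B C♯.
3rd degree = F; 7th scale degree (up an octave) = C♯.
12 letter names make it a twelfth; at 20 semitones (a half step wider than perfect) the quality is augmented.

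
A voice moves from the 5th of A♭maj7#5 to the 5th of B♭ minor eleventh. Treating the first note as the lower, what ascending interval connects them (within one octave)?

m2

A♭maj7#5 has E as its 5th, and B♭ minor eleventh has F as its 5th.
From E to F: 1 semitone over a second = minor.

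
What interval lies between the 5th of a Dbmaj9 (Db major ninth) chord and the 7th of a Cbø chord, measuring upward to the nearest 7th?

minor second

The 5th of Dbmaj9 (Db major ninth) is Ab; the 7th of Cbø is Bbb.
From Ab to Bbb: 1 semitone over a second = minor.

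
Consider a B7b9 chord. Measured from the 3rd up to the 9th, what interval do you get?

diminished seventh

The chord tones of B7b9 are B, D♯, F♯, A, C.
The 3rd is D♯ and the 9th is C.
7 letter names make it a seventh; at 9 semitones (a whole step narrower than major) the quality is diminished.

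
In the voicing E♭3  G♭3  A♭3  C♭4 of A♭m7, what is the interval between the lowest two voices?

Those voices are E♭3 and G♭3.
3 letter names make it a third; at 3 semitones (a half step narrower than major) the quality is minor.

minor third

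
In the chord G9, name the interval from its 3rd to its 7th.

G dominant ninth is spelled G-B-D-F-A.
3rd = B; 7th = F.
5 letter names make it a fifth; at 6 semitones (a half step narrower than perfect) the quality is diminished.

d5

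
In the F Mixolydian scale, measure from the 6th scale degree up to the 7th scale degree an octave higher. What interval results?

The scale runs F G A Bb C D Eb.
So we need the interval from D up to Eb.
9 letter names make it a ninth; at 13 semitones (a half step narrower than major) the quality is minor.

minor ninth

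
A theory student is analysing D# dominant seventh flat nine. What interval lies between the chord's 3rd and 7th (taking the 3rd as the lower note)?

diminished fifth

D#7b9 (D# dominant seventh flat nine) is spelled D# F## A# C# E.
So we need the interval from F## up to C#.
From F## to C#: 6 semitones over a fifth = diminished.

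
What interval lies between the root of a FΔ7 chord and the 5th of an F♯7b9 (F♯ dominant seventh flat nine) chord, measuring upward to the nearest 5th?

FΔ7 has F as its root, and F♯7b9 (F♯ dominant seventh flat nine) has C♯ as its 5th.
F up to C♯ is 8 semitones, a half step wider than a perfect fifth, so the interval is augmented.

augmented fifth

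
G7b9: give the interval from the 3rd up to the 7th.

diminished fifth

G dominant seventh flat nine: G B D F Ab.
3rd = B; 7th = F.
B up to F is 6 semitones, a half step narrower than a perfect fifth, so the interval is diminished.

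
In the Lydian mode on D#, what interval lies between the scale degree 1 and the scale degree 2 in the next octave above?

M9

The scale runs D# E# F## G## A# B# C##.
The scale degree 1 is D# and the scale degree 2 (up an octave) is E#.
D# up to E# spans 9 letter names and 14 semitones — a major ninth.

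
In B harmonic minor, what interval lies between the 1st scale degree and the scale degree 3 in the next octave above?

B harmonic minor: B C♯ D E F♯ G A♯.
That puts B below D.
From B to D: 15 semitones over a tenth = minor.

minor tenth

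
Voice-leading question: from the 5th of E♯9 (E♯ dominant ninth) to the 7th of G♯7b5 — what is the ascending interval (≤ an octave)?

diminished 5th

The 5th of E♯9 (E♯ dominant ninth) is B♯; the 7th of G♯7b5 is F♯.
5 letter names make it a fifth; at 6 semitones (a half step narrower than perfect) the quality is diminished.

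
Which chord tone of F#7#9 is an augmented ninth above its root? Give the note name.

The chord tones of F# dominant seventh sharp nine are F# A# C# E G##.
The root is F#. An augmented ninth above F# is G##.
G## is the chord's 9th.

G##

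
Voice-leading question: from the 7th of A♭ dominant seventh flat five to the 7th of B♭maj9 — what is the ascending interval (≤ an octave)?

augmented second

A♭ dominant seventh flat five has G♭ as its 7th, and B♭maj9 has A as its 7th.
G♭ up to A is 3 semitones, a half step wider than a major second, so the interval is augmented.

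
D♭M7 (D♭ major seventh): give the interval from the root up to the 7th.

major 7th

The chord tones of D♭ major seventh are D♭–F–A♭–C.
That puts D♭ below C.
D♭ up to C spans 7 letter names and 11 semitones — a major seventh.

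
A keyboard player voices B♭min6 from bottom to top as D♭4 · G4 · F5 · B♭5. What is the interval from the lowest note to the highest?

M13

The outer voices are D♭4 and B♭5.
From D♭ to B♭ is 21 semitones, exactly the major thirteenth.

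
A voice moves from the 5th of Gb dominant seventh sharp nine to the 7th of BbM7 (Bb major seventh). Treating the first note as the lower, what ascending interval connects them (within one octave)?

The 5th of Gb dominant seventh sharp nine is Db; the 7th of BbM7 (Bb major seventh) is A.
Db up to A is 8 semitones, a half step wider than a perfect fifth, so the interval is augmented.

augmented fifth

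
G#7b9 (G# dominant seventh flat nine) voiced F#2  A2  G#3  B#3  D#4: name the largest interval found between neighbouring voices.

M7

Adjacent intervals: F#2→A2 = minor third; A2→G#3 = major seventh; G#3→B#3 = major third; B#3→D#4 = minor third.
The largest is A2 to G#3, a major seventh (11 semitones).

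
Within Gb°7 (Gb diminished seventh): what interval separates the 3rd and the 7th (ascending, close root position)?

diminished fifth

Spelling the chord: Gb, Bbb, Dbb, Fbb.
3rd = Bbb; 7th = Fbb.
Bbb up to Fbb is 6 semitones, a half step narrower than a perfect fifth, so the interval is diminished.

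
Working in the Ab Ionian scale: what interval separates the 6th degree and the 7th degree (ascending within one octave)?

Spelling the Ab Ionian scale: Ab Bb C Db Eb F G.
The 6th degree is F and the scale degree 7 is G.
F up to G spans 2 letter names and 2 semitones — a major second.

major second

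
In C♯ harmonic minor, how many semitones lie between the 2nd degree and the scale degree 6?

6

The scale is C♯ D♯ E F♯ G♯ A B♯.
D♯ up to A is a diminished fifth — 6 semitones.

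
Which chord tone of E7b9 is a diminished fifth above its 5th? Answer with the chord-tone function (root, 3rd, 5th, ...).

E7b9 (E dominant seventh flat nine): E, G#, B, D, F.
The 5th is B. A diminished fifth above B is F.
F is the chord's 9th.

9th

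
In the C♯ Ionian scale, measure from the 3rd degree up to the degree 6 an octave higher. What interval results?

perfect 11th

C♯ major: C♯ D♯ E♯ F♯ G♯ A♯ B♯.
The 3rd degree is E♯ and the degree 6 (up an octave) is A♯.
Counting 11 letters and 17 half steps from E♯ gives a perfect eleventh.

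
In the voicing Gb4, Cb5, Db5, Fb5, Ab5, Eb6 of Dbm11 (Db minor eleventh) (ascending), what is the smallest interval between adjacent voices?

M2

Adjacent intervals: Gb4→Cb5 = perfect fourth; Cb5→Db5 = major second; Db5→Fb5 = minor third; Fb5→Ab5 = major third; Ab5→Eb6 = perfect fifth.
The smallest is Cb5 to Db5, a major second (2 semitones).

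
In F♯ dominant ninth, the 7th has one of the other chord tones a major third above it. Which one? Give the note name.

G#

The chord tones of F♯9 are F♯, A♯, C♯, E, G♯.
The 7th is E. A major third above E is G♯.
G♯ is the chord's 9th.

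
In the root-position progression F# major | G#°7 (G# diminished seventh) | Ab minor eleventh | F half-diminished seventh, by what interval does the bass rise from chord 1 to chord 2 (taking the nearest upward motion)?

The roots are F# and G#.
Counting 2 letters and 2 half steps from F# gives a major second.

M2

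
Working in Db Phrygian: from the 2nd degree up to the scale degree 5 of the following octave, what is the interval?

augmented eleventh

Db phrygian: Db Ebb Fb Gb Ab Bbb Cb.
2nd degree = Ebb; 5th degree (up an octave) = Ab.
11 letter names make it an eleventh; at 18 semitones (a half step wider than perfect) the quality is augmented.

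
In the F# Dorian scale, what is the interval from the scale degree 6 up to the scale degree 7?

minor 2nd

Spelling the F# Dorian scale: F# G# A B C# D# E.
The scale degree 6 is D# and the degree 7 is E.
D# up to E is 1 semitone, a half step narrower than a major second, so the interval is minor.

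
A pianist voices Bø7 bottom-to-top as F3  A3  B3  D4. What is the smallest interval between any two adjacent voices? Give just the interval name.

Adjacent intervals: F3→A3 = major third; A3→B3 = major second; B3→D4 = minor third.
The smallest is A3 to B3, a major second (2 semitones).

major second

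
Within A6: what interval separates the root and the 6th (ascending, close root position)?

The chord tones of A6 are A–C#–E–F#.
So we need the interval from A up to F#.
From A to F# is 9 semitones, exactly the major sixth.

major sixth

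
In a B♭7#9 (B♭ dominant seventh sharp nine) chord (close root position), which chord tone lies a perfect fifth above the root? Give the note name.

F

Spelling the chord: B♭ D F A♭ C♯.
The root is B♭. A perfect fifth above B♭ is F.
F is the chord's 5th.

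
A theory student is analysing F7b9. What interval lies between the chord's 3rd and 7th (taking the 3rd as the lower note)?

diminished fifth

F dominant seventh flat nine is spelled F–A–C–Eb–Gb.
3rd = A; 7th = Eb.
A up to Eb is 6 semitones, a half step narrower than a perfect fifth, so the interval is diminished.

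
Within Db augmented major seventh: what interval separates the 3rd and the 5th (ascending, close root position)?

Db augmented major seventh: Db-F-A-C.
3rd = F; 5th = A.
F up to A spans 3 letter names and 4 semitones — a major third.

major third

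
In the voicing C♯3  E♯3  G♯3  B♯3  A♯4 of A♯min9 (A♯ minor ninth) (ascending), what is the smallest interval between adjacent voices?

Adjacent intervals: C♯3→E♯3 = major third; E♯3→G♯3 = minor third; G♯3→B♯3 = major third; B♯3→A♯4 = minor seventh.
The smallest is E♯3 to G♯3, a minor third (3 semitones).

minor third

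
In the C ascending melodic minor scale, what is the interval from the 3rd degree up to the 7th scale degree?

C melodic minor: C D Eb F G A B.
That puts Eb below B.
Eb up to B is 8 semitones, a half step wider than a perfect fifth, so the interval is augmented.

A5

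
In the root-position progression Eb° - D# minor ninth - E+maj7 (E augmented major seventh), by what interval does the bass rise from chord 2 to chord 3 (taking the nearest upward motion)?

minor second

The roots are D# and E.
2 letter names make it a second; at 1 semitone (a half step narrower than major) the quality is minor.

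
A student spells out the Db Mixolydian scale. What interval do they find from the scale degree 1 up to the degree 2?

Db mixolydian: Db Eb F Gb Ab Bb Cb.
The scale degree 1 is Db and the 2nd scale degree is Eb.
Db up to Eb spans 2 letter names and 2 semitones — a major second.

major second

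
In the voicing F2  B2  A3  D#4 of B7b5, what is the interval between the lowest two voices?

augmented fourth

Those voices are F2 and B2.
F up to B is 6 semitones, a half step wider than a perfect fourth, so the interval is augmented.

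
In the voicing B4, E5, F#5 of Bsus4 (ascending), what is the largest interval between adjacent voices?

perfect 4th

Adjacent intervals: B4→E5 = perfect fourth; E5→F#5 = major second.
The largest is B4 to E5, a perfect fourth (5 semitones).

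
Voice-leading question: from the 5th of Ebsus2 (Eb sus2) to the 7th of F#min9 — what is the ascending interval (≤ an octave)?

The 5th of Ebsus2 (Eb sus2) is Bb; the 7th of F#min9 is E.
From Bb to E: 6 semitones over a fourth = augmented.

augmented fourth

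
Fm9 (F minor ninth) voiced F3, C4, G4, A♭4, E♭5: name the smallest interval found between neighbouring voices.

minor second

Adjacent intervals: F3→C4 = perfect fifth; C4→G4 = perfect fifth; G4→A♭4 = minor second; A♭4→E♭5 = perfect fifth.
The smallest is G4 to A♭4, a minor second (1 semitone).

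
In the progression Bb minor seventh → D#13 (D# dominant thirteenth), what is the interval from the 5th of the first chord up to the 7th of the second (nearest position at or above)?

augmented 5th

The 5th of Bb minor seventh is F; the 7th of D#13 (D# dominant thirteenth) is C#.
From F to C#: 8 semitones over a fifth = augmented.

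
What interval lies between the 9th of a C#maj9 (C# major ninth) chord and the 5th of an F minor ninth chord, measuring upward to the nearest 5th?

C#maj9 (C# major ninth) has D# as its 9th, and F minor ninth has C as its 5th.
7 letter names make it a seventh; at 9 semitones (a whole step narrower than major) the quality is diminished.

diminished seventh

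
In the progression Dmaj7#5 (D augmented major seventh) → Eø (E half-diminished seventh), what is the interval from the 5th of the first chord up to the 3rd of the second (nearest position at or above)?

The 5th of Dmaj7#5 (D augmented major seventh) is A#; the 3rd of Eø (E half-diminished seventh) is G.
A# up to G is 9 semitones, a whole step narrower than a major seventh, so the interval is diminished.

diminished 7th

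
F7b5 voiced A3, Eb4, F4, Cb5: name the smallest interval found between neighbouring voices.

major 2nd

Adjacent intervals: A3→Eb4 = diminished fifth; Eb4→F4 = major second; F4→Cb5 = diminished fifth.
The smallest is Eb4 to F4, a major second (2 semitones).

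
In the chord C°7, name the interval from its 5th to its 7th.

The chord tones of C°7 are C–Eb–Gb–Bbb.
So we need the interval from Gb up to Bbb.
From Gb to Bbb: 3 semitones over a third = minor.

minor third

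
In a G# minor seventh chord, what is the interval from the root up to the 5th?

G#min7 (G# minor seventh): G#-B-D#-F#.
That puts G# below D#.
Counting 5 letters and 7 half steps from G# gives a perfect fifth.

perfect fifth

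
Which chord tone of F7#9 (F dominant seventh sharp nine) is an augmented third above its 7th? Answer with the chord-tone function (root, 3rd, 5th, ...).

The chord tones of F7#9 are F A C Eb G#.
The 7th is Eb. An augmented third above Eb is G#.
G# is the chord's 9th.

9th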